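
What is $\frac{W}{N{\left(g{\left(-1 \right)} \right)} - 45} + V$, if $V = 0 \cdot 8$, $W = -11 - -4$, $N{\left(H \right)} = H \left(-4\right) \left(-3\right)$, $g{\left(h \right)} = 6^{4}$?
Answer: $- \frac{7}{15507} \approx -0.00045141$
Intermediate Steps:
$g{\left(h \right)} = 1296$
$N{\left(H \right)} = 12 H$ ($N{\left(H \right)} = - 4 H \left(-3\right) = 12 H$)
$W = -7$ ($W = -11 + 4 = -7$)
$V = 0$
$\frac{W}{N{\left(g{\left(-1 \right)} \right)} - 45} + V = \frac{1}{12 \cdot 1296 - 45} \left(-7\right) + 0 = \frac{1}{15552 - 45} \left(-7\right) + 0 = \frac{1}{15507} \left(-7\right) + 0 = - \frac{7}{15507} + 0 = - \frac{7}{15507}$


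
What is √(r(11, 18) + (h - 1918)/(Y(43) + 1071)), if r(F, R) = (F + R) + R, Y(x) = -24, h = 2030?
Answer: √51639087/1047 ≈ 6.8634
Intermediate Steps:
r(F, R) = F + 2*R
√(r(11, 18) + (h - 1918)/(Y(43) + 1071)) = √((11 + 2*18) + (2030 - 1918)/(-24 + 1071)) = √((11 + 36) + 112/1047) = √(47 + 112*(1/1047)) = √(47 + 112/1047) = √(49321/1047) = √51639087/1047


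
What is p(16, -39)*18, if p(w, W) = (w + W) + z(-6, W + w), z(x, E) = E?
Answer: -828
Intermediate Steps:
p(w, W) = 2*W + 2*w (p(w, W) = (w + W) + (W + w) = (W + w) + (W + w) = 2*W + 2*w)
p(16, -39)*18 = (2*(-39) + 2*16)*18 = (-78 + 32)*18 = -46*18 = -828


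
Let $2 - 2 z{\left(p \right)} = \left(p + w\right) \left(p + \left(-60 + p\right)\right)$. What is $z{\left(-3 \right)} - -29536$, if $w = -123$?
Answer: $25379$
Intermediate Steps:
$z{\left(p \right)} = 1 - \frac{\left(-123 + p\right) \left(-60 + 2 p\right)}{2}$ ($z{\left(p \right)} = 1 - \frac{\left(p - 123\right) \left(p + \left(-60 + p\right)\right)}{2} = 1 - \frac{\left(-123 + p\right) \left(-60 + 2 p\right)}{2}$)
$z{\left(-3 \right)} - -29536 = \left(-3689 - \left(-3\right)^{2} + 153 \left(-3\right)\right) - -29536 = \left(-3689 - 9 - 459\right) + 29536 = -4157 + 29536 = 25379$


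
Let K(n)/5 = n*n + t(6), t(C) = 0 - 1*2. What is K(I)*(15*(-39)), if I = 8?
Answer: -181350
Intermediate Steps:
t(C) = -2 (t(C) = 0 - 2 = -2)
K(n) = -10 + 5*n**2 (K(n) = 5*(n*n - 2) = 5*(n**2 - 2) = 5*(-2 + n**2) = -10 + 5*n**2)
K(I)*(15*(-39)) = (-10 + 5*8**2)*(15*(-39)) = (-10 + 5*64)*(-585) = (-10 + 320)*(-585) = 310*(-585) = -181350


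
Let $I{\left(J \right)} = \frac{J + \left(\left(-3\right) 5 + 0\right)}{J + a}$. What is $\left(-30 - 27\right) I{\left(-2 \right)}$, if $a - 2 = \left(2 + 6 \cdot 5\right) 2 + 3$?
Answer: $\frac{969}{67} \approx 14.463$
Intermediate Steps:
$a = 69$ ($a = 2 + \left(\left(2 + 6 \cdot 5\right) 2 + 3\right) = 2 + \left(\left(2 + 30\right) 2 + 3\right) = 2 + \left(32 \cdot 2 + 3\right) = 2 + \left(64 + 3\right) = 2 + 67 = 69$)
$I{\left(J \right)} = \frac{-15 + J}{69 + J}$ ($I{\left(J \right)} = \frac{J + \left(\left(-3\right) 5 + 0\right)}{J + 69} = \frac{J + \left(-15 + 0\right)}{69 + J} = \frac{J - 15}{69 + J} = \frac{-15 + J}{69 + J}$)
$\left(-30 - 27\right) I{\left(-2 \right)} = \left(-30 - 27\right) \frac{-15 - 2}{69 - 2} = - 57 \cdot \frac{1}{67} \left(-17\right) = \left(-57\right) \left(- \frac{17}{67}\right) = \frac{969}{67}$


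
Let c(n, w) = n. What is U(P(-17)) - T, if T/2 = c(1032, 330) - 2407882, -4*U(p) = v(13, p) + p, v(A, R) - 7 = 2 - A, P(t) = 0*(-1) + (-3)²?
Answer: 19254795/4 ≈ 4.8137e+6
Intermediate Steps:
P(t) = 9 (P(t) = 0 + 9 = 9)
v(A, R) = 9 - A (v(A, R) = 7 + (2 - A) = 9 - A)
U(p) = 1 - p/4 (U(p) = -((9 - 1*13) + p)/4 = -((9 - 13) + p)/4 = -(-4 + p)/4 = 1 - p/4)
T = -4813700 (T = 2*(1032 - 2407882) = 2*(-2406850) = -4813700)
U(P(-17)) - T = (1 - ¼*9) - 1*(-4813700) = (1 - 9/4) + 4813700 = -5/4 + 4813700 = 19254795/4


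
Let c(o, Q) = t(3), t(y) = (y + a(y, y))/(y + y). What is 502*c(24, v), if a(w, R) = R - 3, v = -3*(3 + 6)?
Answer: 251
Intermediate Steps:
v = -27 (v = -3*9 = -27)
a(w, R) = -3 + R
t(y) = (-3 + 2*y)/(2*y) (t(y) = (y + (-3 + y))/(y + y) = (-3 + 2*y)/((2*y)) = (-3 + 2*y)*(1/(2*y)) = (-3 + 2*y)/(2*y))
c(o, Q) = ½ (c(o, Q) = (-3/2 + 3)/3 = (⅓)*(3/2) = ½)
502*c(24, v) = 502*(½) = 251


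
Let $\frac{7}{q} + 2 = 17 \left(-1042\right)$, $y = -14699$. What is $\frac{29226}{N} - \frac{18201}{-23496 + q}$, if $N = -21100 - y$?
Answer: $- \frac{273012899946}{72012139739} \approx -3.7912$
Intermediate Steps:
$q = - \frac{7}{17716}$ ($q = \frac{7}{-2 + 17 \left(-1042\right)} = \frac{7}{-2 - 17714} = \frac{7}{-17716} = 7 \left(- \frac{1}{17716}\right) = - \frac{7}{17716} \approx -0.00039512$)
$N = -6401$ ($N = -21100 - -14699 = -21100 + 14699 = -6401$)
$\frac{29226}{N} - \frac{18201}{-23496 + q} = \frac{29226}{-6401} - \frac{18201}{-23496 - \frac{7}{17716}} = 29226 \left(- \frac{1}{6401}\right) - \frac{18201}{- \frac{416255143}{17716}} = - \frac{29226}{6401} - - \frac{322448916}{416255143} = - \frac{29226}{6401} + \frac{322448916}{416255143} = - \frac{273012899946}{72012139739}$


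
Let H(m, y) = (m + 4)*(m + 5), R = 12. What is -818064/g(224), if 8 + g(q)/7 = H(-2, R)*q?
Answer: -102258/1169 ≈ -87.475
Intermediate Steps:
H(m, y) = (4 + m)*(5 + m)
g(q) = -56 + 42*q (g(q) = -56 + 7*((20 + (-2)² + 9*(-2))*q) = -56 + 7*((20 + 4 - 18)*q) = -56 + 7*(6*q) = -56 + 42*q)
-818064/g(224) = -818064/(-56 + 42*224) = -818064/(-56 + 9408) = -818064/9352 = -818064*1/9352 = -102258/1169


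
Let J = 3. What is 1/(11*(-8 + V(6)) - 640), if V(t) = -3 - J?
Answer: -1/794 ≈ -0.0012594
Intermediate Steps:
V(t) = -6 (V(t) = -3 - 1*3 = -3 - 3 = -6)
1/(11*(-8 + V(6)) - 640) = 1/(11*(-8 - 6) - 640) = 1/(11*(-14) - 640) = 1/(-154 - 640) = 1/(-794) = -1/794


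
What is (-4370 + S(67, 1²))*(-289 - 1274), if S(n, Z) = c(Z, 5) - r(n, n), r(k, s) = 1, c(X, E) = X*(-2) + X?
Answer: 6833436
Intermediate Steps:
c(X, E) = -X (c(X, E) = -2*X + X = -X)
S(n, Z) = -1 - Z (S(n, Z) = -Z - 1*1 = -Z - 1 = -1 - Z)
(-4370 + S(67, 1²))*(-289 - 1274) = (-4370 + (-1 - 1*1²))*(-289 - 1274) = (-4370 + (-1 - 1*1))*(-1563) = (-4370 + (-1 - 1))*(-1563) = (-4370 - 2)*(-1563) = -4372*(-1563) = 6833436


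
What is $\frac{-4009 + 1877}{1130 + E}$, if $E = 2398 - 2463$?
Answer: $- \frac{2132}{1065} \approx -2.0019$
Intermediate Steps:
$E = -65$
$\frac{-4009 + 1877}{1130 + E} = \frac{-4009 + 1877}{1130 - 65} = - \frac{2132}{1065}$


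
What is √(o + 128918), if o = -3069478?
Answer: 4*I*√183785 ≈ 1714.8*I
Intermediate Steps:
√(o + 128918) = √(-3069478 + 128918) = √(-2940560) = 4*I*√183785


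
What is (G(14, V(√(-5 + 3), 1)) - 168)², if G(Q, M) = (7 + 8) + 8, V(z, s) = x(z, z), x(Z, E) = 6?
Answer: 21025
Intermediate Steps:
V(z, s) = 6
G(Q, M) = 23 (G(Q, M) = 15 + 8 = 23)
(G(14, V(√(-5 + 3), 1)) - 168)² = (23 - 168)² = (-145)² = 21025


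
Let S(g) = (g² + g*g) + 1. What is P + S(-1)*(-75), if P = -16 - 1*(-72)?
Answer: -169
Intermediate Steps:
S(g) = 1 + 2*g² (S(g) = (g² + g²) + 1 = 2*g² + 1 = 1 + 2*g²)
P = 56 (P = -16 + 72 = 56)
P + S(-1)*(-75) = 56 + (1 + 2*(-1)²)*(-75) = 56 + (1 + 2*1)*(-75) = 56 + (1 + 2)*(-75) = 56 + 3*(-75) = 56 - 225 = -169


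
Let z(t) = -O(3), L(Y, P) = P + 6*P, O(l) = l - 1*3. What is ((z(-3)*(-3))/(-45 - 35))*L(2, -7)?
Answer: 0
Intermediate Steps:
O(l) = -3 + l (O(l) = l - 3 = -3 + l)
L(Y, P) = 7*P
z(t) = 0 (z(t) = -(-3 + 3) = -1*0 = 0)
((z(-3)*(-3))/(-45 - 35))*L(2, -7) = ((0*(-3))/(-45 - 35))*(7*(-7)) = (0/(-80))*(-49) = (0*(-1/80))*(-49) = 0*(-49) = 0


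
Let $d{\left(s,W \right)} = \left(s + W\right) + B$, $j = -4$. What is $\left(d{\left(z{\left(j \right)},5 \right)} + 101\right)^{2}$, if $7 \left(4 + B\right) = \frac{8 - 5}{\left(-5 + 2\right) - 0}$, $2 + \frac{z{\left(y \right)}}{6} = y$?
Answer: $\frac{212521}{49} \approx 4337.2$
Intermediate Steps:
$z{\left(y \right)} = -12 + 6 y$
$B = - \frac{29}{7}$ ($B = -4 + \frac{\left(8 - 5\right) \frac{1}{\left(-5 + 2\right) - 0}}{7} = -4 + \frac{3 \frac{1}{-3 + \left(-4 + 4\right)}}{7} = -4 + \frac{3 \frac{1}{-3 + 0}}{7} = -4 + \frac{3 \frac{1}{-3}}{7} = -4 + \frac{3 \left(- \frac{1}{3}\right)}{7} = -4 + \frac{1}{7} \left(-1\right) = -4 - \frac{1}{7} = - \frac{29}{7} \approx -4.1429$)
$d{\left(s,W \right)} = - \frac{29}{7} + W + s$ ($d{\left(s,W \right)} = \left(s + W\right) - \frac{29}{7} = \left(W + s\right) - \frac{29}{7} = - \frac{29}{7} + W + s$)
$\left(d{\left(z{\left(j \right)},5 \right)} + 101\right)^{2} = \left(\left(- \frac{29}{7} + 5 + \left(-12 + 6 \left(-4\right)\right)\right) + 101\right)^{2} = \left(\left(- \frac{29}{7} + 5 - 36\right) + 101\right)^{2} = \left(- \frac{246}{7} + 101\right)^{2} = \left(\frac{461}{7}\right)^{2} = \frac{212521}{49}$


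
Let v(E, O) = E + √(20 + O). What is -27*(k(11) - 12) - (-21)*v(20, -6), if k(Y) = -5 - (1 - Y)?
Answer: 609 + 21*√14 ≈ 687.58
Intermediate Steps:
k(Y) = -6 + Y (k(Y) = -5 + (-1 + Y) = -6 + Y)
-27*(k(11) - 12) - (-21)*v(20, -6) = -27*((-6 + 11) - 12) - (-21)*(20 + √(20 - 6)) = -27*(5 - 12) - (-21)*(20 + √14) = -27*(-7) - (-420 - 21*√14) = 189 + (420 + 21*√14) = 609 + 21*√14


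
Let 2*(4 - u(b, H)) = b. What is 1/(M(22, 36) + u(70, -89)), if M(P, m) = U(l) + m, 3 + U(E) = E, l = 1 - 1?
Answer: ½ ≈ 0.50000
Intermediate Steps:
l = 0
u(b, H) = 4 - b/2
U(E) = -3 + E
M(P, m) = -3 + m (M(P, m) = (-3 + 0) + m = -3 + m)
1/(M(22, 36) + u(70, -89)) = 1/((-3 + 36) + (4 - ½*70)) = 1/(33 + (4 - 35)) = 1/(33 - 31) = 1/2 = ½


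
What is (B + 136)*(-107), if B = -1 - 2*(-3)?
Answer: -15087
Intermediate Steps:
B = 5 (B = -1 + 6 = 5)
(B + 136)*(-107) = (5 + 136)*(-107) = 141*(-107) = -15087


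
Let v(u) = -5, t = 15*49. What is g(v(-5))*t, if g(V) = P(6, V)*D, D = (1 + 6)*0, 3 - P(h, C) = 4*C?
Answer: 0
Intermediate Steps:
t = 735
P(h, C) = 3 - 4*C
D = 0 (D = 7*0 = 0)
g(V) = 0 (g(V) = (3 - 4*V)*0 = 0)
g(v(-5))*t = 0*735 = 0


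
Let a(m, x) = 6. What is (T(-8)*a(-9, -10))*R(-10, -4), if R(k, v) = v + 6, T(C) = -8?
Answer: -96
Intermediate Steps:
R(k, v) = 6 + v
(T(-8)*a(-9, -10))*R(-10, -4) = (-8*6)*(6 - 4) = -48*2 = -96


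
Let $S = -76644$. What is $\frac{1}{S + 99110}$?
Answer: $\frac{1}{22466} \approx 4.4512 \cdot 10^{-5}$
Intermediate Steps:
$\frac{1}{S + 99110} = \frac{1}{-76644 + 99110} = \frac{1}{22466}$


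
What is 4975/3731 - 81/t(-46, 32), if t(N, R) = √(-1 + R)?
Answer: 4975/3731 - 81*√31/31 ≈ -13.215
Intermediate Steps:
4975/3731 - 81/t(-46, 32) = 4975/3731 - 81/√(-1 + 32) = 4975*(1/3731) - 81*√31/31 = 4975/3731 - 81*√31/31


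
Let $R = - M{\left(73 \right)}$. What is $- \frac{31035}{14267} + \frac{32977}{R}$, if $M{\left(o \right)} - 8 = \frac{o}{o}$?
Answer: $- \frac{470762174}{128403} \approx -3666.3$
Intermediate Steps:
$M{\left(o \right)} = 9$ ($M{\left(o \right)} = 8 + \frac{o}{o} = 8 + 1 = 9$)
$R = -9$ ($R = \left(-1\right) 9 = -9$)
$- \frac{31035}{14267} + \frac{32977}{R} = - \frac{31035}{14267} + \frac{32977}{-9} = \left(-31035\right) \frac{1}{14267} + 32977 \left(- \frac{1}{9}\right) = - \frac{31035}{14267} - \frac{32977}{9} = - \frac{470762174}{128403}$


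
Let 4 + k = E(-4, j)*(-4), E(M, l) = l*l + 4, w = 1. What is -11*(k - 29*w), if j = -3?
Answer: 935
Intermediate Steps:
E(M, l) = 4 + l² (E(M, l) = l² + 4 = 4 + l²)
k = -56 (k = -4 + (4 + (-3)²)*(-4) = -4 + (4 + 9)*(-4) = -4 + 13*(-4) = -4 - 52 = -56)
-11*(k - 29*w) = -11*(-56 - 29*1) = -11*(-56 - 29) = -11*(-85) = 935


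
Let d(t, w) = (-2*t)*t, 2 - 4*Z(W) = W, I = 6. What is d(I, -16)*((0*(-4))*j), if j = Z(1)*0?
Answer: 0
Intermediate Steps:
Z(W) = 1/2 - W/4
d(t, w) = -2*t**2
j = 0 (j = (1/2 - 1/4*1)*0 = (1/2 - 1/4)*0 = (1/4)*0 = 0)
d(I, -16)*((0*(-4))*j) = (-2*6**2)*((0*(-4))*0) = (-2*36)*(0*0) = -72*0 = 0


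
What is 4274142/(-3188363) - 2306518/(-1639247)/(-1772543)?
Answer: -12419107342646711216/9264221660639376923 ≈ -1.3405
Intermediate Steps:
4274142/(-3188363) - 2306518/(-1639247)/(-1772543) = 4274142*(-1/3188363) - 2306518*(-1/1639247)*(-1/1772543) = -4274142/3188363 + (2306518/1639247)*(-1/1772543) = -4274142/3188363 - 2306518/2905635795121 = -12419107342646711216/9264221660639376923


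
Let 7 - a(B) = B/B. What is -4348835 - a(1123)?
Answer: -4348841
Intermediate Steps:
a(B) = 6 (a(B) = 7 - B/B = 7 - 1*1 = 7 - 1 = 6)
-4348835 - a(1123) = -4348835 - 1*6 = -4348835 - 6 = -4348841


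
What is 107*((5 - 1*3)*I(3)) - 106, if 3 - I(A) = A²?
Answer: -1390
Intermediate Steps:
I(A) = 3 - A²
107*((5 - 1*3)*I(3)) - 106 = 107*((5 - 1*3)*(3 - 1*3²)) - 106 = 107*((5 - 3)*(3 - 1*9)) - 106 = 107*(2*(3 - 9)) - 106 = 107*(2*(-6)) - 106 = 107*(-12) - 106 = -1284 - 106 = -1390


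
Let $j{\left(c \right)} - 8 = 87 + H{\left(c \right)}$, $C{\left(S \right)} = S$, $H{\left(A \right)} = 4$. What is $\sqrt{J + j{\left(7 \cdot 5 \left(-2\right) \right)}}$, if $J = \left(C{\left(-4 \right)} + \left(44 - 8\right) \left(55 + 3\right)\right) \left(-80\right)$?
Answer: $i \sqrt{166621} \approx 408.19 i$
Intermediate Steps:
$j{\left(c \right)} = 99$ ($j{\left(c \right)} = 8 + \left(87 + 4\right) = 8 + 91 = 99$)
$J = -166720$ ($J = \left(-4 + \left(44 - 8\right) \left(55 + 3\right)\right) \left(-80\right) = \left(-4 + 36 \cdot 58\right) \left(-80\right) = \left(-4 + 2088\right) \left(-80\right) = 2084 \left(-80\right) = -166720$)
$\sqrt{J + j{\left(7 \cdot 5 \left(-2\right) \right)}} = \sqrt{-166720 + 99} = \sqrt{-166621} = i \sqrt{166621}$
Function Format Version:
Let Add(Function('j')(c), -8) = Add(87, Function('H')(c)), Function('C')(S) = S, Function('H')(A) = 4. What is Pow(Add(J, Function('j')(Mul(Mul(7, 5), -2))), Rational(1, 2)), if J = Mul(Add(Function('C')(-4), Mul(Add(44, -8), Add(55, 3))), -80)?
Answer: Mul(I, Pow(166621, Rational(1, 2))) ≈ Mul(408.19, I)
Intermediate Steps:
Function('j')(c) = 99 (Function('j')(c) = Add(8, Add(87, 4)) = Add(8, 91) = 99)
J = -166720 (J = Mul(Add(-4, Mul(Add(44, -8), Add(55, 3))), -80) = Mul(Add(-4, Mul(36, 58)), -80) = Mul(Add(-4, 2088), -80) = Mul(2084, -80) = -166720)
Pow(Add(J, Function('j')(Mul(Mul(7, 5), -2))), Rational(1, 2)) = Pow(Add(-166720, 99), Rational(1, 2)) = Pow(-166621, Rational(1, 2)) = Mul(I, Pow(166621, Rational(1, 2)))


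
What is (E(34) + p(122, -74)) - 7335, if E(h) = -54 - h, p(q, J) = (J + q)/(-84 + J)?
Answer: -586441/79 ≈ -7423.3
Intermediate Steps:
p(q, J) = (J + q)/(-84 + J)
(E(34) + p(122, -74)) - 7335 = ((-54 - 1*34) + (-74 + 122)/(-84 - 74)) - 7335 = ((-54 - 34) + 48/(-158)) - 7335 = (-88 - 1/158*48) - 7335 = (-88 - 24/79) - 7335 = -6976/79 - 7335 = -586441/79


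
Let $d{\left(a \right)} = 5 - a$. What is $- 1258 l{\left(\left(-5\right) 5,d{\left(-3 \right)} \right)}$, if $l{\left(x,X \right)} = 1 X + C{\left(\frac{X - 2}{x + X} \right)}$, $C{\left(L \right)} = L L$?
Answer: $- \frac{173752}{17} \approx -10221.0$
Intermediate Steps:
$C{\left(L \right)} = L^{2}$
$l{\left(x,X \right)} = X + \frac{\left(-2 + X\right)^{2}}{\left(X + x\right)^{2}}$ ($l{\left(x,X \right)} = 1 X + \left(\frac{X - 2}{x + X}\right)^{2} = X + \left(\frac{-2 + X}{X + x}\right)^{2} = X + \frac{\left(-2 + X\right)^{2}}{\left(X + x\right)^{2}}$)
$- 1258 l{\left(\left(-5\right) 5,d{\left(-3 \right)} \right)} = - 1258 \left(\left(5 - -3\right) + \frac{\left(-2 + \left(5 - -3\right)\right)^{2}}{\left(\left(5 - -3\right) - 25\right)^{2}}\right) = - 1258 \left(\left(5 + 3\right) + \frac{\left(-2 + \left(5 + 3\right)\right)^{2}}{\left(\left(5 + 3\right) - 25\right)^{2}}\right) = - 1258 \left(8 + \frac{\left(-2 + 8\right)^{2}}{\left(8 - 25\right)^{2}}\right) = - 1258 \left(8 + \frac{6^{2}}{289}\right) = - 1258 \left(8 + 36 \cdot \frac{1}{289}\right) = - 1258 \left(8 + \frac{36}{289}\right) = \left(-1258\right) \frac{2348}{289} = - \frac{173752}{17}$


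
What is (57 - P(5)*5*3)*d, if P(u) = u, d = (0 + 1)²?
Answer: -18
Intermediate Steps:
d = 1 (d = 1² = 1)
(57 - P(5)*5*3)*d = (57 - 5*5*3)*1 = (57 - 5*15)*1 = (57 - 1*75)*1 = (57 - 75)*1 = -18*1 = -18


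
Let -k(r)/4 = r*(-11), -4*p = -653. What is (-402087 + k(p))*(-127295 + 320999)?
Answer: -76494484416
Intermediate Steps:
p = 653/4 (p = -1/4*(-653) = 653/4 ≈ 163.25)
k(r) = 44*r (k(r) = -4*r*(-11) = -(-44)*r = 44*r)
(-402087 + k(p))*(-127295 + 320999) = (-402087 + 44*(653/4))*(-127295 + 320999) = (-402087 + 7183)*193704 = -394904*193704 = -76494484416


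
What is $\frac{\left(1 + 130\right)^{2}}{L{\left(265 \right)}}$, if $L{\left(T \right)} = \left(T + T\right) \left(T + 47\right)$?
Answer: $\frac{17161}{165360} \approx 0.10378$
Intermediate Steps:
$L{\left(T \right)} = 2 T \left(47 + T\right)$
$\frac{\left(1 + 130\right)^{2}}{L{\left(265 \right)}} = \frac{\left(1 + 130\right)^{2}}{2 \cdot 265 \left(47 + 265\right)} = \frac{131^{2}}{2 \cdot 265 \cdot 312} = \frac{17161}{165360}$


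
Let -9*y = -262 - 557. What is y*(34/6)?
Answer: 1547/3 ≈ 515.67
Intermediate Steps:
y = 91 (y = -(-262 - 557)/9 = -1/9*(-819) = 91)
y*(34/6) = 91*(34/6) = 91*(34*(1/6)) = 91*(17/3) = 1547/3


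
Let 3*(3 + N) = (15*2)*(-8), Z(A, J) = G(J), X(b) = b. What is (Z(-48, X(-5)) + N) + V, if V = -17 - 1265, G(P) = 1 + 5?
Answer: -1359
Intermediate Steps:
G(P) = 6
Z(A, J) = 6
V = -1282
N = -83 (N = -3 + ((15*2)*(-8))/3 = -3 + (30*(-8))/3 = -3 + (⅓)*(-240) = -3 - 80 = -83)
(Z(-48, X(-5)) + N) + V = (6 - 83) - 1282 = -77 - 1282 = -1359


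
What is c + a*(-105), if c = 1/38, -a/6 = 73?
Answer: 1747621/38 ≈ 45990.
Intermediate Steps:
a = -438 (a = -6*73 = -438)
c = 1/38 ≈ 0.026316
c + a*(-105) = 1/38 - 438*(-105) = 1/38 + 45990 = 1747621/38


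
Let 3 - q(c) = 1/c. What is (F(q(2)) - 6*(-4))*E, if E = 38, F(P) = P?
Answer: 1007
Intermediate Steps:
q(c) = 3 - 1/c
(F(q(2)) - 6*(-4))*E = ((3 - 1/2) - 6*(-4))*38 = ((3 - 1*½) + 24)*38 = ((3 - ½) + 24)*38 = (5/2 + 24)*38 = (53/2)*38 = 1007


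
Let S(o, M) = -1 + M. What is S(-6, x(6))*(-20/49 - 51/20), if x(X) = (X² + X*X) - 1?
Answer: -2899/14 ≈ -207.07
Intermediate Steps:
x(X) = -1 + 2*X² (x(X) = (X² + X²) - 1 = 2*X² - 1 = -1 + 2*X²)
S(-6, x(6))*(-20/49 - 51/20) = (-1 + (-1 + 2*6²))*(-20/49 - 51/20) = (-1 + (-1 + 2*36))*(-20*1/49 - 51*1/20) = (-1 + (-1 + 72))*(-20/49 - 51/20) = (-1 + 71)*(-2899/980) = 70*(-2899/980) = -2899/14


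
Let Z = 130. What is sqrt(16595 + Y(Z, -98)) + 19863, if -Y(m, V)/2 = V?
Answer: 19863 + sqrt(16791) ≈ 19993.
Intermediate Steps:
Y(m, V) = -2*V
sqrt(16595 + Y(Z, -98)) + 19863 = sqrt(16595 - 2*(-98)) + 19863 = sqrt(16595 + 196) + 19863 = sqrt(16791) + 19863 = 19863 + sqrt(16791)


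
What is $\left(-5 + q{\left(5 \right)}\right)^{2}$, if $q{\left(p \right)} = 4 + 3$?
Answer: $4$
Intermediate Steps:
$q{\left(p \right)} = 7$
$\left(-5 + q{\left(5 \right)}\right)^{2} = \left(-5 + 7\right)^{2} = 2^{2} = 4$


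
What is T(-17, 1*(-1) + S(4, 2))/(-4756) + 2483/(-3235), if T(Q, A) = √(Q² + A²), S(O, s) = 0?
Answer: -2483/3235 - √290/4756 ≈ -0.77112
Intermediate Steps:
T(Q, A) = √(A² + Q²)
T(-17, 1*(-1) + S(4, 2))/(-4756) + 2483/(-3235) = √((1*(-1) + 0)² + (-17)²)/(-4756) + 2483/(-3235) = √((-1 + 0)² + 289)*(-1/4756) + 2483*(-1/3235) = √((-1)² + 289)*(-1/4756) - 2483/3235 = √(1 + 289)*(-1/4756) - 2483/3235 = √290*(-1/4756) - 2483/3235 = -√290/4756 - 2483/3235 = -2483/3235 - √290/4756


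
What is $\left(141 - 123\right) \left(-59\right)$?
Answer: $-1062$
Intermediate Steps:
$\left(141 - 123\right) \left(-59\right) = 18 \left(-59\right) = -1062$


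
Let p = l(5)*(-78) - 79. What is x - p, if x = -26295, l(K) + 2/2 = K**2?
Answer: -24344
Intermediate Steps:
l(K) = -1 + K**2
p = -1951 (p = (-1 + 5**2)*(-78) - 79 = (-1 + 25)*(-78) - 79 = 24*(-78) - 79 = -1872 - 79 = -1951)
x - p = -26295 - 1*(-1951) = -26295 + 1951 = -24344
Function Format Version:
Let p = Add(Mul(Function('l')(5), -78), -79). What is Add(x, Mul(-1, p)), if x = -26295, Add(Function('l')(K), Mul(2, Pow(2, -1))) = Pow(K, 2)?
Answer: -24344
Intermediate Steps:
Function('l')(K) = Add(-1, Pow(K, 2))
p = -1951 (p = Add(Mul(Add(-1, Pow(5, 2)), -78), -79) = Add(Mul(Add(-1, 25), -78), -79) = Add(Mul(24, -78), -79) = Add(-1872, -79) = -1951)
Add(x, Mul(-1, p)) = Add(-26295, Mul(-1, -1951)) = Add(-26295, 1951) = -24344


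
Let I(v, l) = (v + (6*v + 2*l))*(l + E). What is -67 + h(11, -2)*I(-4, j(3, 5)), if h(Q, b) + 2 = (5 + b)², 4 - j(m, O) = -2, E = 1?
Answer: -851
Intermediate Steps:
j(m, O) = 6 (j(m, O) = 4 - 1*(-2) = 4 + 2 = 6)
I(v, l) = (1 + l)*(2*l + 7*v) (I(v, l) = (v + (6*v + 2*l))*(l + 1) = (v + (2*l + 6*v))*(1 + l) = (2*l + 7*v)*(1 + l) = (1 + l)*(2*l + 7*v))
h(Q, b) = -2 + (5 + b)²
-67 + h(11, -2)*I(-4, j(3, 5)) = -67 + (-2 + (5 - 2)²)*(2*6 + 2*6² + 7*(-4) + 7*6*(-4)) = -67 + (-2 + 3²)*(12 + 2*36 - 28 - 168) = -67 + (-2 + 9)*(12 + 72 - 28 - 168) = -67 + 7*(-112) = -67 - 784 = -851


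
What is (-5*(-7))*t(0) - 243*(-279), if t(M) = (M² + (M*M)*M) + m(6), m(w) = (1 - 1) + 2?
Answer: 67867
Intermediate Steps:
m(w) = 2 (m(w) = 0 + 2 = 2)
t(M) = 2 + M² + M³ (t(M) = (M² + (M*M)*M) + 2 = (M² + M²*M) + 2 = (M² + M³) + 2 = 2 + M² + M³)
(-5*(-7))*t(0) - 243*(-279) = (-5*(-7))*(2 + 0² + 0³) - 243*(-279) = 35*(2 + 0 + 0) + 67797 = 35*2 + 67797 = 70 + 67797 = 67867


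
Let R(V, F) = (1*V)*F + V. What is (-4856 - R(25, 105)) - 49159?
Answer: -56665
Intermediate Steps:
R(V, F) = V + F*V (R(V, F) = V*F + V = F*V + V = V + F*V)
(-4856 - R(25, 105)) - 49159 = (-4856 - 25*(1 + 105)) - 49159 = (-4856 - 25*106) - 49159 = (-4856 - 1*2650) - 49159 = (-4856 - 2650) - 49159 = -7506 - 49159 = -56665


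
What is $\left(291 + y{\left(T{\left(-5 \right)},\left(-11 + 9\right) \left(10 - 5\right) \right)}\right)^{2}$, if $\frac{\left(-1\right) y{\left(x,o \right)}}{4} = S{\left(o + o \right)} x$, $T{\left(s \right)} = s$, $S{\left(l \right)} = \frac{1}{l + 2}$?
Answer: $\frac{6806881}{81} \approx 84036.0$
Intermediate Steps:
$S{\left(l \right)} = \frac{1}{2 + l}$
$y{\left(x,o \right)} = - \frac{4 x}{2 + 2 o}$ ($y{\left(x,o \right)} = - 4 \frac{x}{2 + \left(o + o\right)} = - 4 \frac{x}{2 + 2 o} = - \frac{4 x}{2 + 2 o}$)
$\left(291 + y{\left(T{\left(-5 \right)},\left(-11 + 9\right) \left(10 - 5\right) \right)}\right)^{2} = \left(291 - - \frac{10}{1 + \left(-11 + 9\right) \left(10 - 5\right)}\right)^{2} = \left(291 - - \frac{10}{1 - 10}\right)^{2} = \left(291 - - \frac{10}{-9}\right)^{2} = \left(291 - \left(-10\right) \left(- \frac{1}{9}\right)\right)^{2} = \left(291 - \frac{10}{9}\right)^{2} = \left(\frac{2609}{9}\right)^{2} = \frac{6806881}{81}$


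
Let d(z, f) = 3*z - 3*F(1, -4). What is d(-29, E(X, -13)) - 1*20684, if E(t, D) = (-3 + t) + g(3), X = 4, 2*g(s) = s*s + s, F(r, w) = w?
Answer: -20759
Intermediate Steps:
g(s) = s/2 + s²/2 (g(s) = (s*s + s)/2 = (s² + s)/2 = (s + s²)/2 = s/2 + s²/2)
E(t, D) = 3 + t (E(t, D) = (-3 + t) + (½)*3*(1 + 3) = (-3 + t) + (½)*3*4 = (-3 + t) + 6 = 3 + t)
d(z, f) = 12 + 3*z (d(z, f) = 3*z - 3*(-4) = 3*z + 12 = 12 + 3*z)
d(-29, E(X, -13)) - 1*20684 = (12 + 3*(-29)) - 1*20684 = (12 - 87) - 20684 = -75 - 20684 = -20759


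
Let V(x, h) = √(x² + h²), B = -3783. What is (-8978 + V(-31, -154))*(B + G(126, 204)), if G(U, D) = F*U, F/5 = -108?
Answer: 644826894 - 71823*√24677 ≈ 6.3354e+8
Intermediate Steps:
F = -540 (F = 5*(-108) = -540)
G(U, D) = -540*U
V(x, h) = √(h² + x²)
(-8978 + V(-31, -154))*(B + G(126, 204)) = (-8978 + √((-154)² + (-31)²))*(-3783 - 540*126) = (-8978 + √(23716 + 961))*(-3783 - 68040) = (-8978 + √24677)*(-71823) = 644826894 - 71823*√24677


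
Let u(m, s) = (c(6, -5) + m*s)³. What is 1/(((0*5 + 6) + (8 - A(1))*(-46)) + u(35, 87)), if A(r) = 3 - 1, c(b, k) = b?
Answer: 1/28400541381 ≈ 3.5211e-11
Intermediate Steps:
A(r) = 2
u(m, s) = (6 + m*s)³
1/(((0*5 + 6) + (8 - A(1))*(-46)) + u(35, 87)) = 1/(((0*5 + 6) + (8 - 1*2)*(-46)) + (6 + 35*87)³) = 1/(((0 + 6) + (8 - 2)*(-46)) + (6 + 3045)³) = 1/((6 + 6*(-46)) + 3051³) = 1/((6 - 276) + 28400541651) = 1/(-270 + 28400541651) = 1/28400541381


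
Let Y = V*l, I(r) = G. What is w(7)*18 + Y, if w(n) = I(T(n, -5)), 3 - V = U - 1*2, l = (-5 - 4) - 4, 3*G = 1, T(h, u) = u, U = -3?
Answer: -98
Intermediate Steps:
G = ⅓ (G = (⅓)*1 = ⅓ ≈ 0.33333)
l = -13 (l = -9 - 4 = -13)
I(r) = ⅓
V = 8 (V = 3 - (-3 - 1*2) = 3 - (-3 - 2) = 3 - 1*(-5) = 3 + 5 = 8)
w(n) = ⅓
Y = -104 (Y = 8*(-13) = -104)
w(7)*18 + Y = (⅓)*18 - 104 = 6 - 104 = -98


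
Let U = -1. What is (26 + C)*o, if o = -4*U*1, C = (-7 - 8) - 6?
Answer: 20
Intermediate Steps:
C = -21 (C = -15 - 6 = -21)
o = 4 (o = -4*(-1)*1 = 4*1 = 4)
(26 + C)*o = (26 - 21)*4 = 5*4 = 20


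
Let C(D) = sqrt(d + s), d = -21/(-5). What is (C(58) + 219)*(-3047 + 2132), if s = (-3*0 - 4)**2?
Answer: -200385 - 183*sqrt(505) ≈ -2.0450e+5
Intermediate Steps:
d = 21/5 (d = -21*(-1/5) = 21/5 ≈ 4.2000)
s = 16 (s = (0 - 4)**2 = (-4)**2 = 16)
C(D) = sqrt(505)/5 (C(D) = sqrt(21/5 + 16) = sqrt(101/5) = sqrt(505)/5)
(C(58) + 219)*(-3047 + 2132) = (sqrt(505)/5 + 219)*(-3047 + 2132) = (219 + sqrt(505)/5)*(-915) = -200385 - 183*sqrt(505)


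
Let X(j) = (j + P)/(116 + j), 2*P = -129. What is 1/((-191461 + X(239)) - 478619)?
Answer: -710/475756451 ≈ -1.4924e-6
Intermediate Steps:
P = -129/2 (P = (1/2)*(-129) = -129/2 ≈ -64.500)
X(j) = (-129/2 + j)/(116 + j) (X(j) = (j - 129/2)/(116 + j) = (-129/2 + j)/(116 + j))
1/((-191461 + X(239)) - 478619) = 1/((-191461 + (-129/2 + 239)/(116 + 239)) - 478619) = 1/((-191461 + (349/2)/355) - 478619) = 1/((-191461 + (1/355)*(349/2)) - 478619) = 1/((-191461 + 349/710) - 478619) = 1/(-135936961/710 - 478619) = 1/(-475756451/710) = -710/475756451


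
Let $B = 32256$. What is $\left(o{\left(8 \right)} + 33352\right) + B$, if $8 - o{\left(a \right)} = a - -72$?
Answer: $65536$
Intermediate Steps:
$o{\left(a \right)} = -64 - a$ ($o{\left(a \right)} = 8 - \left(a - -72\right) = 8 - \left(a + 72\right) = 8 - \left(72 + a\right) = -64 - a$)
$\left(o{\left(8 \right)} + 33352\right) + B = \left(\left(-64 - 8\right) + 33352\right) + 32256 = \left(-72 + 33352\right) + 32256 = 33280 + 32256 = 65536$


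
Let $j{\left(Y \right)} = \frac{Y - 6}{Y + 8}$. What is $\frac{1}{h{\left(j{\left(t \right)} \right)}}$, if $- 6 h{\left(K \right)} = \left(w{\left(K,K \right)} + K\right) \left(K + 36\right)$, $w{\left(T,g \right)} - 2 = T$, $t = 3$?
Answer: $- \frac{121}{1048} \approx -0.11546$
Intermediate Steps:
$w{\left(T,g \right)} = 2 + T$
$j{\left(Y \right)} = \frac{-6 + Y}{8 + Y}$
$h{\left(K \right)} = - \frac{\left(2 + 2 K\right) \left(36 + K\right)}{6}$ ($h{\left(K \right)} = - \frac{\left(\left(2 + K\right) + K\right) \left(K + 36\right)}{6} = - \frac{\left(2 + 2 K\right) \left(36 + K\right)}{6}$)
$\frac{1}{h{\left(j{\left(t \right)} \right)}} = \frac{1}{-12 - \frac{37 \frac{-6 + 3}{8 + 3}}{3} - \frac{\left(\frac{-6 + 3}{8 + 3}\right)^{2}}{3}} = \frac{1}{-12 - \frac{37 \cdot \frac{1}{11} \left(-3\right)}{3} - \frac{\left(\frac{1}{11} \left(-3\right)\right)^{2}}{3}} = \frac{1}{-12 - - \frac{37}{11} - \frac{\left(- \frac{3}{11}\right)^{2}}{3}} = \frac{1}{-12 + \frac{37}{11} - \frac{3}{121}} = \frac{1}{- \frac{1048}{121}} = - \frac{121}{1048}$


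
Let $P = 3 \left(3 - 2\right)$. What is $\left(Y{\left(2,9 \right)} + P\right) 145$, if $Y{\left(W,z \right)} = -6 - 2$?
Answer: $-725$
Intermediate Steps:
$Y{\left(W,z \right)} = -8$ ($Y{\left(W,z \right)} = -6 - 2 = -8$)
$P = 3$ ($P = 3 \cdot 1 = 3$)
$\left(Y{\left(2,9 \right)} + P\right) 145 = \left(-8 + 3\right) 145 = \left(-5\right) 145 = -725$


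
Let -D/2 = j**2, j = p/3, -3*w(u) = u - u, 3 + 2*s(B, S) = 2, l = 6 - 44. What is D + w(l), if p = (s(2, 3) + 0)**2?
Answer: -1/72 ≈ -0.013889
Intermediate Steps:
l = -38
s(B, S) = -1/2 (s(B, S) = -3/2 + (1/2)*2 = -3/2 + 1 = -1/2)
w(u) = 0 (w(u) = -(u - u)/3 = -1/3*0 = 0)
p = 1/4 (p = (-1/2 + 0)**2 = (-1/2)**2 = 1/4 ≈ 0.25000)
j = 1/12 (j = (1/4)/3 = (1/3)*(1/4) = 1/12 ≈ 0.083333)
D = -1/72 (D = -2*(1/12)**2 = -2*1/144 = -1/72 ≈ -0.013889)
D + w(l) = -1/72 + 0 = -1/72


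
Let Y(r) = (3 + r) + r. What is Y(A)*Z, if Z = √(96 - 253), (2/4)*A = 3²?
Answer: 39*I*√157 ≈ 488.67*I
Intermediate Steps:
A = 18 (A = 2*3² = 2*9 = 18)
Z = I*√157 (Z = √(-157) = I*√157 ≈ 12.53*I)
Y(r) = 3 + 2*r
Y(A)*Z = (3 + 2*18)*(I*√157) = (3 + 36)*(I*√157) = 39*(I*√157) = 39*I*√157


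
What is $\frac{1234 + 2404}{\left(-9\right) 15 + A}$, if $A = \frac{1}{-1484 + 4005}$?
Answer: $- \frac{4585699}{170167} \approx -26.948$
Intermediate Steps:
$A = \frac{1}{2521} \approx 0.00039667$
$\frac{1234 + 2404}{\left(-9\right) 15 + A} = \frac{1234 + 2404}{\left(-9\right) 15 + \frac{1}{2521}} = \frac{3638}{-135 + \frac{1}{2521}} = \frac{3638}{- \frac{340334}{2521}} = 3638 \left(- \frac{2521}{340334}\right) = - \frac{4585699}{170167}$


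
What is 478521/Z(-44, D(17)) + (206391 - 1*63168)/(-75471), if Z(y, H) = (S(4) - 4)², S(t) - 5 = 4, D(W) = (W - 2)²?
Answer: 12036959272/628925 ≈ 19139.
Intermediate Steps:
D(W) = (-2 + W)²
S(t) = 9 (S(t) = 5 + 4 = 9)
Z(y, H) = 25 (Z(y, H) = (9 - 4)² = 5² = 25)
478521/Z(-44, D(17)) + (206391 - 1*63168)/(-75471) = 478521/25 + (206391 - 1*63168)/(-75471) = 478521*(1/25) + (206391 - 63168)*(-1/75471) = 478521/25 + 143223*(-1/75471) = 478521/25 - 47741/25157 = 12036959272/628925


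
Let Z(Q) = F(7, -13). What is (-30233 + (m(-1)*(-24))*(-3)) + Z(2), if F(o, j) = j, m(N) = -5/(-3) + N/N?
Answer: -30054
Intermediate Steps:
m(N) = 8/3 (m(N) = -5*(-⅓) + 1 = 5/3 + 1 = 8/3)
Z(Q) = -13
(-30233 + (m(-1)*(-24))*(-3)) + Z(2) = (-30233 + ((8/3)*(-24))*(-3)) - 13 = (-30233 - 64*(-3)) - 13 = (-30233 + 192) - 13 = -30041 - 13 = -30054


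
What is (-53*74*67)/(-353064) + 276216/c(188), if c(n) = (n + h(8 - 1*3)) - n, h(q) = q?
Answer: 48761619847/882660 ≈ 55244.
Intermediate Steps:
c(n) = 5 (c(n) = (n + (8 - 1*3)) - n = (n + (8 - 3)) - n = (n + 5) - n = (5 + n) - n = 5)
(-53*74*67)/(-353064) + 276216/c(188) = (-53*74*67)/(-353064) + 276216/5 = -3922*67*(-1/353064) + 276216*(⅕) = -262774*(-1/353064) + 276216/5 = 131387/176532 + 276216/5 = 48761619847/882660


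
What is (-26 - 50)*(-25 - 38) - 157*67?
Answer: -5731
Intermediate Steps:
(-26 - 50)*(-25 - 38) - 157*67 = -76*(-63) - 10519 = 4788 - 10519 = -5731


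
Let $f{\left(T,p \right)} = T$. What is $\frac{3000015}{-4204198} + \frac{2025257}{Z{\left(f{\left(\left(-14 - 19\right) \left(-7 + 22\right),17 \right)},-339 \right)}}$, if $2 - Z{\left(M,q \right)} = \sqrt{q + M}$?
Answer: $\frac{8513324422601}{1761558962} + \frac{2025257 i \sqrt{834}}{838} \approx 4832.8 + 69794.0 i$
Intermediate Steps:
$Z{\left(M,q \right)} = 2 - \sqrt{M + q}$ ($Z{\left(M,q \right)} = 2 - \sqrt{q + M} = 2 - \sqrt{M + q}$)
$\frac{3000015}{-4204198} + \frac{2025257}{Z{\left(f{\left(\left(-14 - 19\right) \left(-7 + 22\right),17 \right)},-339 \right)}} = \frac{3000015}{-4204198} + \frac{2025257}{2 - \sqrt{\left(-14 - 19\right) \left(-7 + 22\right) - 339}} = 3000015 \left(- \frac{1}{4204198}\right) + \frac{2025257}{2 - \sqrt{\left(-33\right) 15 - 339}} = - \frac{3000015}{4204198} + \frac{2025257}{2 - \sqrt{-495 - 339}} = - \frac{3000015}{4204198} + \frac{2025257}{2 - \sqrt{-834}} = - \frac{3000015}{4204198} + \frac{2025257}{2 - i \sqrt{834}}$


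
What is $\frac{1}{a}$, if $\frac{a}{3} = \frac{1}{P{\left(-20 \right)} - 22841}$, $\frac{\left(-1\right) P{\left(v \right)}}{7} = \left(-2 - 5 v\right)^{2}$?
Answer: $-30023$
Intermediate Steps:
$P{\left(v \right)} = - 7 \left(-2 - 5 v\right)^{2}$
$a = - \frac{1}{30023}$ ($a = \frac{3}{- 7 \left(2 + 5 \left(-20\right)\right)^{2} - 22841} = \frac{3}{- 7 \left(2 - 100\right)^{2} - 22841} = \frac{3}{- 7 \left(-98\right)^{2} - 22841} = \frac{3}{\left(-7\right) 9604 - 22841} = \frac{3}{-67228 - 22841} = \frac{3}{-90069} = 3 \left(- \frac{1}{90069}\right) = - \frac{1}{30023} \approx -3.3308 \cdot 10^{-5}$)
$\frac{1}{a} = \frac{1}{- \frac{1}{30023}} = -30023$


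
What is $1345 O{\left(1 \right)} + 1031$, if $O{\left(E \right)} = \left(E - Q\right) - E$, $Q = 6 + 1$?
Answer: $-8384$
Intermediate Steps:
$Q = 7$
$O{\left(E \right)} = -7$ ($O{\left(E \right)} = \left(E - 7\right) - E = \left(-7 + E\right) - E = -7$)
$1345 O{\left(1 \right)} + 1031 = 1345 \left(-7\right) + 1031 = -9415 + 1031 = -8384$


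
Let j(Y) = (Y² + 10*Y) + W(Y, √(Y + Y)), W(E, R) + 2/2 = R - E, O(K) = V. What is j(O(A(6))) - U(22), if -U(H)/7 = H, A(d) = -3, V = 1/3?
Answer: 1405/9 + √6/3 ≈ 156.93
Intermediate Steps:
V = ⅓ ≈ 0.33333
O(K) = ⅓
U(H) = -7*H
W(E, R) = -1 + R - E (W(E, R) = -1 + (R - E) = -1 + R - E)
j(Y) = -1 + Y² + 9*Y + √2*√Y (j(Y) = (Y² + 10*Y) + (-1 + √(Y + Y) - Y) = (Y² + 10*Y) + (-1 + √(2*Y) - Y) = (Y² + 10*Y) + (-1 + √2*√Y - Y) = (Y² + 10*Y) + (-1 - Y + √2*√Y) = -1 + Y² + 9*Y + √2*√Y)
j(O(A(6))) - U(22) = (-1 + (⅓)² + 9*(⅓) + √2*√(⅓)) - (-7)*22 = (-1 + ⅑ + 3 + √2*(√3/3)) - 1*(-154) = (-1 + ⅑ + 3 + √6/3) + 154 = (19/9 + √6/3) + 154 = 1405/9 + √6/3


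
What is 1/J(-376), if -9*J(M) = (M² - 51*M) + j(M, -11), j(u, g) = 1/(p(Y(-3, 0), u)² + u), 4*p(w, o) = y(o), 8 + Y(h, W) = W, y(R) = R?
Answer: -76140/1358269921 ≈ -5.6057e-5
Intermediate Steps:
Y(h, W) = -8 + W
p(w, o) = o/4
j(u, g) = 1/(u + u²/16) (j(u, g) = 1/((u/4)² + u) = 1/(u²/16 + u) = 1/(u + u²/16))
J(M) = -M²/9 + 17*M/3 - 16/(9*M*(16 + M)) (J(M) = -((M² - 51*M) + 16/(M*(16 + M)))/9 = -(M² - 51*M + 16/(M*(16 + M)))/9 = -M²/9 + 17*M/3 - 16/(9*M*(16 + M)))
1/J(-376) = 1/((⅑)*(-16 + (-376)²*(16 - 376)*(51 - 1*(-376)))/(-376*(16 - 376))) = 1/((⅑)*(-1/376)*(-16 + 141376*(-360)*(51 + 376))/(-360)) = 1/((⅑)*(-1/376)*(-1/360)*(-16 + 141376*(-360)*427)) = 1/((⅑)*(-1/376)*(-1/360)*(-16 - 21732318720)) = 1/((⅑)*(-1/376)*(-1/360)*(-21732318736)) = 1/(-1358269921/76140) = -76140/1358269921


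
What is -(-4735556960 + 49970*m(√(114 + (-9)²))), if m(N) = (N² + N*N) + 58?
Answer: 4713170400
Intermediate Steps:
m(N) = 58 + 2*N² (m(N) = (N² + N²) + 58 = 2*N² + 58 = 58 + 2*N²)
-(-4735556960 + 49970*m(√(114 + (-9)²))) = -(-4732658700 + 19488300) = -49970/(1/(-94768 + (58 + 390))) = -49970/(1/(-94768 + 448)) = -49970/(1/(-94320)) = -49970/(-1/94320) = -49970*(-94320) = 4713170400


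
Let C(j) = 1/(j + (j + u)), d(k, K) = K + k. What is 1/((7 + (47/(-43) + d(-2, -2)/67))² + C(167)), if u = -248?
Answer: 16600322/567768459 ≈ 0.029238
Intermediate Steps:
C(j) = 1/(-248 + 2*j) (C(j) = 1/(j + (j - 248)) = 1/(j + (-248 + j)) = 1/(-248 + 2*j))
1/((7 + (47/(-43) + d(-2, -2)/67))² + C(167)) = 1/((7 + (47/(-43) + (-2 - 2)/67))² + 1/(2*(-124 + 167))) = 1/((7 + (47*(-1/43) - 4*1/67))² + (½)/43) = 1/((7 + (-47/43 - 4/67))² + (½)*(1/43)) = 1/((7 - 3321/2881)² + 1/86) = 1/((16846/2881)² + 1/86) = 1/(283787716/8300161 + 1/86) = 1/(567768459/16600322) = 16600322/567768459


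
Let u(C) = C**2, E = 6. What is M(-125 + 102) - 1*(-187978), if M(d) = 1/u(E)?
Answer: 6767209/36 ≈ 1.8798e+5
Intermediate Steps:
M(d) = 1/36 (M(d) = 1/(6**2) = 1/36)
M(-125 + 102) - 1*(-187978) = 1/36 - 1*(-187978) = 1/36 + 187978 = 6767209/36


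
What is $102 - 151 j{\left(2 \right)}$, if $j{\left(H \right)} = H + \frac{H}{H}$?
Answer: $-351$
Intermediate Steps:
$j{\left(H \right)} = 1 + H$ ($j{\left(H \right)} = H + 1 = 1 + H$)
$102 - 151 j{\left(2 \right)} = 102 - 151 \left(1 + 2\right) = 102 - 453 = -351$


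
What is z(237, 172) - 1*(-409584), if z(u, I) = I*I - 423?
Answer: 438745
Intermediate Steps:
z(u, I) = -423 + I² (z(u, I) = I² - 423 = -423 + I²)
z(237, 172) - 1*(-409584) = (-423 + 172²) - 1*(-409584) = (-423 + 29584) + 409584 = 29161 + 409584 = 438745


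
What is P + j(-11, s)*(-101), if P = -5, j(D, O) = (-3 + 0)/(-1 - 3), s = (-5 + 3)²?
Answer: -323/4 ≈ -80.750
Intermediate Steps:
s = 4 (s = (-2)² = 4)
j(D, O) = ¾ (j(D, O) = -3/(-4) = -3*(-¼) = ¾)
P + j(-11, s)*(-101) = -5 + (¾)*(-101) = -5 - 303/4 = -323/4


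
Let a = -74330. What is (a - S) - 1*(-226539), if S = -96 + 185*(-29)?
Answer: 157670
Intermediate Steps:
S = -5461 (S = -96 - 5365 = -5461)
(a - S) - 1*(-226539) = (-74330 - 1*(-5461)) - 1*(-226539) = (-74330 + 5461) + 226539 = -68869 + 226539 = 157670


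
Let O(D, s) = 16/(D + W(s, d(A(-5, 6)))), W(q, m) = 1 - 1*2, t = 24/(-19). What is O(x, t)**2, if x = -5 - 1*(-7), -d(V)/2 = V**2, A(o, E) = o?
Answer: 256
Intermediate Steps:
t = -24/19 (t = 24*(-1/19) = -24/19 ≈ -1.2632)
d(V) = -2*V**2
x = 2 (x = -5 + 7 = 2)
W(q, m) = -1 (W(q, m) = 1 - 2 = -1)
O(D, s) = 16/(-1 + D) (O(D, s) = 16/(D - 1) = 16/(-1 + D))
O(x, t)**2 = (16/(-1 + 2))**2 = (16/1)**2 = (16*1)**2 = 16**2 = 256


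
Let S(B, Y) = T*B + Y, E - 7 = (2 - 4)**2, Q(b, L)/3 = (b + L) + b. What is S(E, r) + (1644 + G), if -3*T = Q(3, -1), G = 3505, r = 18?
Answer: 5112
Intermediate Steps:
Q(b, L) = 3*L + 6*b (Q(b, L) = 3*((b + L) + b) = 3*((L + b) + b) = 3*(L + 2*b) = 3*L + 6*b)
T = -5 (T = -(3*(-1) + 6*3)/3 = -(-3 + 18)/3 = -1/3*15 = -5)
E = 11 (E = 7 + (2 - 4)**2 = 7 + (-2)**2 = 7 + 4 = 11)
S(B, Y) = Y - 5*B (S(B, Y) = -5*B + Y = Y - 5*B)
S(E, r) + (1644 + G) = (18 - 5*11) + (1644 + 3505) = (18 - 55) + 5149 = -37 + 5149 = 5112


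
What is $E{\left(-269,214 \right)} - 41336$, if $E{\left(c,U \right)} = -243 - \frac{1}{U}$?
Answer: $- \frac{8897907}{214} \approx -41579.0$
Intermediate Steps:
$E{\left(-269,214 \right)} - 41336 = \left(-243 - \frac{1}{214}\right) - 41336 = - \frac{52003}{214} - 41336 = - \frac{8897907}{214}$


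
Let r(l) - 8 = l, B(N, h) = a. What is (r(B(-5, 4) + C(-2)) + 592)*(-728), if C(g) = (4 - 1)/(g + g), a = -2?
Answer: -434798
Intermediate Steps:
C(g) = 3/(2*g) (C(g) = 3/((2*g)) = 3*(1/(2*g)) = 3/(2*g))
B(N, h) = -2
r(l) = 8 + l
(r(B(-5, 4) + C(-2)) + 592)*(-728) = ((8 + (-2 + (3/2)/(-2))) + 592)*(-728) = ((8 + (-2 + (3/2)*(-1/2))) + 592)*(-728) = ((8 + (-2 - 3/4)) + 592)*(-728) = ((8 - 11/4) + 592)*(-728) = (21/4 + 592)*(-728) = (2389/4)*(-728) = -434798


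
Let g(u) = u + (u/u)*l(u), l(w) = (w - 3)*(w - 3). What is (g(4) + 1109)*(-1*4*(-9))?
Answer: 40104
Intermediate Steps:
l(w) = (-3 + w)² (l(w) = (-3 + w)*(-3 + w) = (-3 + w)²)
g(u) = u + (-3 + u)² (g(u) = u + (u/u)*(-3 + u)² = u + 1*(-3 + u)² = u + (-3 + u)²)
(g(4) + 1109)*(-1*4*(-9)) = ((4 + (-3 + 4)²) + 1109)*(-1*4*(-9)) = ((4 + 1²) + 1109)*(-4*(-9)) = ((4 + 1) + 1109)*36 = (5 + 1109)*36 = 1114*36 = 40104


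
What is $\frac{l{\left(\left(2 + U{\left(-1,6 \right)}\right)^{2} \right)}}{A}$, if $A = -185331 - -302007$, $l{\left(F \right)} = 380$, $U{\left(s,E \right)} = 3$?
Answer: $\frac{95}{29169} \approx 0.0032569$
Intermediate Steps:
$A = 116676$ ($A = -185331 + 302007 = 116676$)
$\frac{l{\left(\left(2 + U{\left(-1,6 \right)}\right)^{2} \right)}}{A} = \frac{380}{116676} = 380 \cdot \frac{1}{116676} = \frac{95}{29169}$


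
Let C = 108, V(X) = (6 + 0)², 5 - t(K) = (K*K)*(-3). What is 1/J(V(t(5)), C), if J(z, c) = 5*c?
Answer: 1/540 ≈ 0.0018519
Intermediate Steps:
t(K) = 5 + 3*K² (t(K) = 5 - K*K*(-3) = 5 - K²*(-3) = 5 - (-3)*K² = 5 + 3*K²)
V(X) = 36 (V(X) = 6² = 36)
1/J(V(t(5)), C) = 1/(5*108) = 1/540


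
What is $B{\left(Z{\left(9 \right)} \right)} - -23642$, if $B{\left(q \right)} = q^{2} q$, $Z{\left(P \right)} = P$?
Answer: $24371$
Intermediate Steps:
$B{\left(q \right)} = q^{3}$
$B{\left(Z{\left(9 \right)} \right)} - -23642 = 9^{3} - -23642 = 729 + 23642 = 24371$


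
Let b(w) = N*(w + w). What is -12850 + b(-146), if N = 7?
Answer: -14894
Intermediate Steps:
b(w) = 14*w (b(w) = 7*(w + w) = 7*(2*w) = 14*w)
-12850 + b(-146) = -12850 + 14*(-146) = -12850 - 2044 = -14894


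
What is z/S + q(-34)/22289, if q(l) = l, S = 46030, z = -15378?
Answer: -172162631/512981335 ≈ -0.33561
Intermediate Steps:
z/S + q(-34)/22289 = -15378/46030 - 34/22289 = -15378*1/46030 - 34*1/22289 = -7689/23015 - 34/22289 = -172162631/512981335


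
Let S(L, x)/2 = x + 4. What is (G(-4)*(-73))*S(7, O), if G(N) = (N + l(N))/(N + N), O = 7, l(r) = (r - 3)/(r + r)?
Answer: -20075/32 ≈ -627.34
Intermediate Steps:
l(r) = (-3 + r)/(2*r) (l(r) = (-3 + r)/((2*r)) = (-3 + r)*(1/(2*r)) = (-3 + r)/(2*r))
S(L, x) = 8 + 2*x (S(L, x) = 2*(x + 4) = 2*(4 + x) = 8 + 2*x)
G(N) = (N + (-3 + N)/(2*N))/(2*N) (G(N) = (N + (-3 + N)/(2*N))/(N + N) = (N + (-3 + N)/(2*N))/((2*N)) = (N + (-3 + N)/(2*N))*(1/(2*N)) = (N + (-3 + N)/(2*N))/(2*N))
(G(-4)*(-73))*S(7, O) = (((¼)*(-3 - 4 + 2*(-4)²)/(-4)²)*(-73))*(8 + 2*7) = (((¼)*(1/16)*(-3 - 4 + 2*16))*(-73))*(8 + 14) = (((¼)*(1/16)*(-3 - 4 + 32))*(-73))*22 = (((¼)*(1/16)*25)*(-73))*22 = ((25/64)*(-73))*22 = -1825/64*22 = -20075/32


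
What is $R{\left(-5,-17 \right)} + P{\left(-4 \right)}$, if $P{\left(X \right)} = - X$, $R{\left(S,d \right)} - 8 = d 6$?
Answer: $-90$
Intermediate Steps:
$R{\left(S,d \right)} = 8 + 6 d$ ($R{\left(S,d \right)} = 8 + d 6 = 8 + 6 d$)
$R{\left(-5,-17 \right)} + P{\left(-4 \right)} = \left(8 + 6 \left(-17\right)\right) - -4 = \left(8 - 102\right) + 4 = -94 + 4 = -90$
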